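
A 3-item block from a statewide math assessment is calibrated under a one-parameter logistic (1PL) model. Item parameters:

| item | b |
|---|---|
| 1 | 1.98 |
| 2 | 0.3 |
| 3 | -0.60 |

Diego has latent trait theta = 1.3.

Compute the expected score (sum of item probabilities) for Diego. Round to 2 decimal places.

1.94

P(theta) = 1 / (1 + exp(−(theta − b)))
P_1 = 1/(1+e^{0.6800}) = 0.3363
P_2 = 1/(1+e^{-1.0000}) = 0.7311
P_3 = 1/(1+e^{-1.9000}) = 0.8699
E[score] = 0.3363 + 0.7311 + 0.8699 = 1.9372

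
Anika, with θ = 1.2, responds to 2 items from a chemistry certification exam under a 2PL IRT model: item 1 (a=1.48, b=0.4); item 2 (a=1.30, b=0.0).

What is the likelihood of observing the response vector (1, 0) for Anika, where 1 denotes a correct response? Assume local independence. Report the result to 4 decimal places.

P(θ) = 1 / (1 + exp(−a(θ − b)))
P_1 = 1/(1+e^{-1.1840}) = 0.7657
P_2 = 1/(1+e^{-1.5600}) = 0.8264
L = P_1 × (1−P_2) = 0.7657 × 0.1736 = 0.13296

0.1330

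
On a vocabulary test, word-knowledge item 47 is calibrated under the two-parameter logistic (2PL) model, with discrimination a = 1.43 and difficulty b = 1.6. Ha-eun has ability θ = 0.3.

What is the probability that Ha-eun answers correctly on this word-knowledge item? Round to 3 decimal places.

P(θ) = 1 / (1 + exp(−a(θ − b)))
Exponent: 1.43 × (0.3 − 1.6) = -1.8590
1/(1 + e^{1.8590}) = 0.1348

0.135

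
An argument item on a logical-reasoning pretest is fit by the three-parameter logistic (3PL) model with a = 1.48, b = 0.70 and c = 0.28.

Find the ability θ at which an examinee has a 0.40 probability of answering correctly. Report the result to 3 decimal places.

P(θ) = c + (1 − c) · 1 / (1 + exp(−a(θ − b)))
Remove guessing floor: (0.40 − 0.28)/(1 − 0.28) = 0.1667
logit = ln(0.1667/0.8333) = -1.6094
θ = b + logit/(a) = 0.70 + (-1.6094)/1.4800 = -0.3875

-0.387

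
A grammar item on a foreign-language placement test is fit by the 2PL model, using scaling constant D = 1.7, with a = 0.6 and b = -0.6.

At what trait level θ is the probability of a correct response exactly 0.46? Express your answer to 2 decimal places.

-0.76

P(θ) = 1 / (1 + exp(−D·a(θ − b)))
logit = ln(0.4600/0.5400) = -0.1603
θ = b + logit/(1.7·a) = -0.6 + (-0.1603)/1.0200 = -0.7572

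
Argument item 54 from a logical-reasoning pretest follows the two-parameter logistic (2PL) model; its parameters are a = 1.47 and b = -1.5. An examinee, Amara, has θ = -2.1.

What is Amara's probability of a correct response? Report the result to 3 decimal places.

P(θ) = 1 / (1 + exp(−a(θ − b)))
Exponent: 1.47 × (-2.1 − (-1.5)) = -0.8820
1/(1 + e^{0.8820}) = 0.2928

0.293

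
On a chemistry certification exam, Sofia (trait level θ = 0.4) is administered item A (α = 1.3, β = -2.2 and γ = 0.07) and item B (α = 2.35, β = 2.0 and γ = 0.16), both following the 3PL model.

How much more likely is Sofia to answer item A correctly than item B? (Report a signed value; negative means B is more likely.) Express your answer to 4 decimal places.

P(θ) = γ + (1 − γ) · 1 / (1 + exp(−α(θ − β)))
P_A = 0.9694
P_B = 0.1791
P_A − P_B = 0.7903

0.7903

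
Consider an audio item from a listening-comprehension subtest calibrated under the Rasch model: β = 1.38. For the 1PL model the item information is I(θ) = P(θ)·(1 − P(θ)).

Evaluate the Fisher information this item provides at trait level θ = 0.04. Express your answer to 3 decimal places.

P = 1/(1+e^{1.3400}) = 0.2075
P(1−P) = 0.2075 × 0.7925 = 0.1644
I = P(1−P) = 0.16445

0.164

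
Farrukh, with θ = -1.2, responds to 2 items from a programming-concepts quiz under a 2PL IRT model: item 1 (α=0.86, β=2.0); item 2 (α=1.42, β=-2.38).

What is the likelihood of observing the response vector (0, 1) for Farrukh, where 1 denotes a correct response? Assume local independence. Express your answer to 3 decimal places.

0.792

P(θ) = 1 / (1 + exp(−α(θ − β)))
P_1 = 1/(1+e^{2.7520}) = 0.0600
P_2 = 1/(1+e^{-1.6756}) = 0.8423
L = (1−P_1) × P_2 = 0.9400 × 0.8423 = 0.79180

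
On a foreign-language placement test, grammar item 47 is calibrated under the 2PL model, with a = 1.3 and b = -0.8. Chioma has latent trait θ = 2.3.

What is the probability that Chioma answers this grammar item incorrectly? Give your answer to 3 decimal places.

P(θ) = 1 / (1 + exp(−a(θ − b)))
Exponent: 1.3 × (2.3 − (-0.8)) = 4.0300
1/(1 + e^{-4.0300}) = 0.9825
P(incorrect) = 1 − 0.9825 = 0.0175

0.017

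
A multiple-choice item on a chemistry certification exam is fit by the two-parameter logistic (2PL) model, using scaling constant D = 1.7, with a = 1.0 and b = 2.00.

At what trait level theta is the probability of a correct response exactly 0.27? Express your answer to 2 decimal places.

1.41

P(theta) = 1 / (1 + exp(−D·a(theta − b)))
logit = ln(0.2700/0.7300) = -0.9946
theta = b + logit/(1.7·a) = 2.00 + (-0.9946)/1.7000 = 1.4149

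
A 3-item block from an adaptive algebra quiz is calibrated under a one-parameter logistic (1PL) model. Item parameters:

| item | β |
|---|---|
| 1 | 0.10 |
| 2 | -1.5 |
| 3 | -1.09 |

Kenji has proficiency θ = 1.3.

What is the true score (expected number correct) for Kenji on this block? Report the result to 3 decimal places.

P(θ) = 1 / (1 + exp(−(θ − β)))
P_1 = 1/(1+e^{-1.2000}) = 0.7685
P_2 = 1/(1+e^{-2.8000}) = 0.9427
P_3 = 1/(1+e^{-2.3900}) = 0.9161
E[score] = 0.7685 + 0.9427 + 0.9161 = 2.6273

2.627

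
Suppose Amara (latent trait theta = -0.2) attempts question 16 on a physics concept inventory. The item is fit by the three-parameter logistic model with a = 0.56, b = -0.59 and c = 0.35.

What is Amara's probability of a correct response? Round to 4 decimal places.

P(theta) = c + (1 − c) · 1 / (1 + exp(−a(theta − b)))
Exponent: 0.56 × (-0.2 − (-0.59)) = 0.2184
1/(1 + e^{-0.2184}) = 0.5544
P = 0.35 + 0.65 × 0.5544 = 0.7103

0.7103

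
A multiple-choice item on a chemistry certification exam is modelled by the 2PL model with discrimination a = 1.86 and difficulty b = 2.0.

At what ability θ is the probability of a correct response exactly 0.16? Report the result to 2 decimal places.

1.11

P(θ) = 1 / (1 + exp(−a(θ − b)))
logit = ln(0.1600/0.8400) = -1.6582
θ = b + logit/(a) = 2.0 + (-1.6582)/1.8600 = 1.1085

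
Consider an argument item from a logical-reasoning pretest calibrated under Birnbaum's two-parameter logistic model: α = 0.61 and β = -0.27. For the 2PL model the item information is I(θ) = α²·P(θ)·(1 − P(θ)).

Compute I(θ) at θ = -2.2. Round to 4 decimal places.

0.0670

P = 1/(1+e^{1.1773}) = 0.2355
P(1−P) = 0.2355 × 0.7645 = 0.1801
I = α² × P(1−P) = 0.61² × 0.1801 = 0.06700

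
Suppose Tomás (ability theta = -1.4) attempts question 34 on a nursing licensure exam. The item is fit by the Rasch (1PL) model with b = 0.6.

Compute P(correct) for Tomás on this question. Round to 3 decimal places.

0.119

P(theta) = 1 / (1 + exp(−(theta − b)))
Exponent: (-1.4 − 0.6) = -2.0000
1/(1 + e^{2.0000}) = 0.1192
P = 0.1192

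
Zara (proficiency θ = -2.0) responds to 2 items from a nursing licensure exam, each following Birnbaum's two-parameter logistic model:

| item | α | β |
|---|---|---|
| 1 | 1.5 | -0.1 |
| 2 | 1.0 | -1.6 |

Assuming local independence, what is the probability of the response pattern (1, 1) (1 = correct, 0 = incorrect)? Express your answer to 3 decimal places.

0.022

P(θ) = 1 / (1 + exp(−α(θ − β)))
P_1 = 1/(1+e^{2.8500}) = 0.0547
P_2 = 1/(1+e^{0.4000}) = 0.4013
L = P_1 × P_2 = 0.0547 × 0.4013 = 0.02194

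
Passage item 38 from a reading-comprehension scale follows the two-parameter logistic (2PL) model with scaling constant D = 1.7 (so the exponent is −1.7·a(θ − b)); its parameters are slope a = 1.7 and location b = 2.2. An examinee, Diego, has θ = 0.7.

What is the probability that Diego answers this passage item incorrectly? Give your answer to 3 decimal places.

0.987

P(θ) = 1 / (1 + exp(−D·a(θ − b)))
Exponent: 1.7 × 1.7 × (0.7 − 2.2) = -4.3350
1/(1 + e^{4.3350}) = 0.0129
P = 0.0129
P(incorrect) = 1 − 0.0129 = 0.9871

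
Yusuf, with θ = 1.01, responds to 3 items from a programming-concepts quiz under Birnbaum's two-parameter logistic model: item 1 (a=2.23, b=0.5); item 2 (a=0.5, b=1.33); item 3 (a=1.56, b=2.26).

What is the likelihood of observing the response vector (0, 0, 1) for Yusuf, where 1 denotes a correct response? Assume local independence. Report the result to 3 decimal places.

0.016

P(θ) = 1 / (1 + exp(−a(θ − b)))
P_1 = 1/(1+e^{-1.1373}) = 0.7572
P_2 = 1/(1+e^{0.1600}) = 0.4601
P_3 = 1/(1+e^{1.9500}) = 0.1246
L = (1−P_1) × (1−P_2) × P_3 = 0.2428 × 0.5399 × 0.1246 = 0.01633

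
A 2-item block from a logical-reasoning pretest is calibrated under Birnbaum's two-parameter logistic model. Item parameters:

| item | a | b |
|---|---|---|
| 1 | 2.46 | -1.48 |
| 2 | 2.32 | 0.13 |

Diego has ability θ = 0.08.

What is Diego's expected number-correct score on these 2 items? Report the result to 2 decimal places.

1.45

P(θ) = 1 / (1 + exp(−a(θ − b)))
P_1 = 1/(1+e^{-3.8376}) = 0.9789
P_2 = 1/(1+e^{0.1160}) = 0.4710
E[score] = 0.9789 + 0.4710 = 1.4499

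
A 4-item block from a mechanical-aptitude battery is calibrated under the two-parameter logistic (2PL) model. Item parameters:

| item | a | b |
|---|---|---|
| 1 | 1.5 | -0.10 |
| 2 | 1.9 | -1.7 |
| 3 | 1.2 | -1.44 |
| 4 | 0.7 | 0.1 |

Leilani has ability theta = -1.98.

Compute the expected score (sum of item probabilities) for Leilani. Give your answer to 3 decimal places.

0.959

P(theta) = 1 / (1 + exp(−a(theta − b)))
P_1 = 1/(1+e^{2.8200}) = 0.0563
P_2 = 1/(1+e^{0.5320}) = 0.3701
P_3 = 1/(1+e^{0.6480}) = 0.3434
P_4 = 1/(1+e^{1.4560}) = 0.1891
E[score] = 0.0563 + 0.3701 + 0.3434 + 0.1891 = 0.9588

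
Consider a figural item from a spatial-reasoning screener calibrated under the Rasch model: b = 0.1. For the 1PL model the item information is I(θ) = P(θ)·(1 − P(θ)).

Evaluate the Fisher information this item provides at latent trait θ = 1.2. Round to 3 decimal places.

0.187

P = 1/(1+e^{-1.1000}) = 0.7503
P(1−P) = 0.7503 × 0.2497 = 0.1874
I = P(1−P) = 0.18737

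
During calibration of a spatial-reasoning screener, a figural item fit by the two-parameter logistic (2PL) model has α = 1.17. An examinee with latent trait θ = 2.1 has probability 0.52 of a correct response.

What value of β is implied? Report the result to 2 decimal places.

P(θ) = 1 / (1 + exp(−α(θ − β)))
logit(0.52) = ln(0.52/0.48) = 0.0800
β = θ − logit/(α) = 2.1 − 0.0800/1.1700 = 2.0316

2.03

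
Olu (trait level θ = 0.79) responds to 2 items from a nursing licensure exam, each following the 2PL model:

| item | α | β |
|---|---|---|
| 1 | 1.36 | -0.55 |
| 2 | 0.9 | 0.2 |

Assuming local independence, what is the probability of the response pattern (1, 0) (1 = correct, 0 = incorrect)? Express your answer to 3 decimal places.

0.319

P(θ) = 1 / (1 + exp(−α(θ − β)))
P_1 = 1/(1+e^{-1.8224}) = 0.8609
P_2 = 1/(1+e^{-0.5310}) = 0.6297
L = P_1 × (1−P_2) = 0.8609 × 0.3703 = 0.31876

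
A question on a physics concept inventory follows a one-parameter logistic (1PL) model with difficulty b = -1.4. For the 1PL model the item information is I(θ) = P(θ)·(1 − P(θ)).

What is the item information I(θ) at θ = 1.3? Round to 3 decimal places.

0.059

P = 1/(1+e^{-2.7000}) = 0.9370
P(1−P) = 0.9370 × 0.0630 = 0.0590
I = P(1−P) = 0.05901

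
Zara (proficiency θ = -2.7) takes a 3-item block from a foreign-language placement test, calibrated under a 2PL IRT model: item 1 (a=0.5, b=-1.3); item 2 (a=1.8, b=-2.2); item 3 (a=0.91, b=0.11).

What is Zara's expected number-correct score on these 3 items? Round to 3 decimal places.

0.693

P(θ) = 1 / (1 + exp(−a(θ − b)))
P_1 = 1/(1+e^{0.7000}) = 0.3318
P_2 = 1/(1+e^{0.9000}) = 0.2891
P_3 = 1/(1+e^{2.5571}) = 0.0720
E[score] = 0.3318 + 0.2891 + 0.0720 = 0.6928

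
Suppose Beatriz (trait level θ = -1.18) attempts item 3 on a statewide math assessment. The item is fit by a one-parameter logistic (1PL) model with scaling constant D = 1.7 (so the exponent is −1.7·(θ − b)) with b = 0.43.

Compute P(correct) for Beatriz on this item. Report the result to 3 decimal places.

0.061

P(θ) = 1 / (1 + exp(−D·(θ − b)))
Exponent: 1.7 × (-1.18 − 0.43) = -2.7370
1/(1 + e^{2.7370}) = 0.0608
P = 0.0608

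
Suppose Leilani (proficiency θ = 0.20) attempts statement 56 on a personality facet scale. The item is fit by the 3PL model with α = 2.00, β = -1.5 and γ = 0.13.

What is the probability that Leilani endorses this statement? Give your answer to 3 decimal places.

0.972

P(θ) = γ + (1 − γ) · 1 / (1 + exp(−α(θ − β)))
Exponent: 2.00 × (0.20 − (-1.5)) = 3.4000
1/(1 + e^{-3.4000}) = 0.9677
P = 0.13 + 0.87 × 0.9677 = 0.9719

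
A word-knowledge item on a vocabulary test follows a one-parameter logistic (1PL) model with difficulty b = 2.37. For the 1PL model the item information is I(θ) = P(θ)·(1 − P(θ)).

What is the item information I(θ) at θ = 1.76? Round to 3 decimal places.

P = 1/(1+e^{0.6100}) = 0.3521
P(1−P) = 0.3521 × 0.6479 = 0.2281
I = P(1−P) = 0.22811

0.228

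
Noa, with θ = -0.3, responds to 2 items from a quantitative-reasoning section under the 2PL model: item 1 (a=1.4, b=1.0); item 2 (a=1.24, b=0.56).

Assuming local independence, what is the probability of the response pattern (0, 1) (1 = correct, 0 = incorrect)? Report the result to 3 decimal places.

P(θ) = 1 / (1 + exp(−a(θ − b)))
P_1 = 1/(1+e^{1.8200}) = 0.1394
P_2 = 1/(1+e^{1.0664}) = 0.2561
L = (1−P_1) × P_2 = 0.8606 × 0.2561 = 0.22038

0.220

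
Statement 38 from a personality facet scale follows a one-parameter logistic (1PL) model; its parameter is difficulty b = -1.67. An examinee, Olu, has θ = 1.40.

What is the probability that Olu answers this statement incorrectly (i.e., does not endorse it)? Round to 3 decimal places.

P(θ) = 1 / (1 + exp(−(θ − b)))
Exponent: (1.40 − (-1.67)) = 3.0700
1/(1 + e^{-3.0700}) = 0.9556
P = 0.9556
P(incorrect) = 1 − 0.9556 = 0.0444

0.044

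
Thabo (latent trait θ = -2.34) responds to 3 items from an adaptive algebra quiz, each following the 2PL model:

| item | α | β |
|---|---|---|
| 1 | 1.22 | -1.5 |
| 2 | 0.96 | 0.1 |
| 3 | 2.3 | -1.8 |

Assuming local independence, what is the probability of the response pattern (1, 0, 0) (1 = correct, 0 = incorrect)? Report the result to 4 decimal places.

0.1869

P(θ) = 1 / (1 + exp(−α(θ − β)))
P_1 = 1/(1+e^{1.0248}) = 0.2641
P_2 = 1/(1+e^{2.3424}) = 0.0877
P_3 = 1/(1+e^{1.2420}) = 0.2241
L = P_1 × (1−P_2) × (1−P_3) = 0.2641 × 0.9123 × 0.7759 = 0.18695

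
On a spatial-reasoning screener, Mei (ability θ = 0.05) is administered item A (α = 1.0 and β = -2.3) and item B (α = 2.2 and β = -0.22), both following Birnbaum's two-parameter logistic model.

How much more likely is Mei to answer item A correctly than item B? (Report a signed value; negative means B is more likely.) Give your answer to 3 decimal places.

0.269

P(θ) = 1 / (1 + exp(−α(θ − β)))
P_A = 0.9129
P_B = 0.6443
P_A − P_B = 0.2687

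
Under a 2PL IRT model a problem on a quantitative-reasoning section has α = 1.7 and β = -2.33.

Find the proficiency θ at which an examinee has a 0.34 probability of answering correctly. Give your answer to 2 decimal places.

-2.72

P(θ) = 1 / (1 + exp(−α(θ − β)))
logit = ln(0.3400/0.6600) = -0.6633
θ = β + logit/(α) = -2.33 + (-0.6633)/1.7000 = -2.7202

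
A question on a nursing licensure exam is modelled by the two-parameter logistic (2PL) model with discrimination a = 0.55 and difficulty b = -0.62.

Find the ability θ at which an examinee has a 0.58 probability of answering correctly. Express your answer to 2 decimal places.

P(θ) = 1 / (1 + exp(−a(θ − b)))
logit = ln(0.5800/0.4200) = 0.3228
θ = b + logit/(a) = -0.62 + 0.3228/0.5500 = -0.0331

-0.03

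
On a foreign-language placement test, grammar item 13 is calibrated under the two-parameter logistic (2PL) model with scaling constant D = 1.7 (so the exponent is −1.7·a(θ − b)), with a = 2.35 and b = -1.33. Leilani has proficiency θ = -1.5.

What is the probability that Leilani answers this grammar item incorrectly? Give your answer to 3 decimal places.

P(θ) = 1 / (1 + exp(−D·a(θ − b)))
Exponent: 1.7 × 2.35 × (-1.5 − (-1.33)) = -0.6791
1/(1 + e^{0.6791}) = 0.3365
P = 0.3365
P(incorrect) = 1 − 0.3365 = 0.6635

0.664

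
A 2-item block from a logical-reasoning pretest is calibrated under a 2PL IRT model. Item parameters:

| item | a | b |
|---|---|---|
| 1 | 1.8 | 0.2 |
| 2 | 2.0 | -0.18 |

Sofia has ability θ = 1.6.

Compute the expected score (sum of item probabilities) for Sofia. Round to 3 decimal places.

1.898

P(θ) = 1 / (1 + exp(−a(θ − b)))
P_1 = 1/(1+e^{-2.5200}) = 0.9255
P_2 = 1/(1+e^{-3.5600}) = 0.9723
E[score] = 0.9255 + 0.9723 = 1.8979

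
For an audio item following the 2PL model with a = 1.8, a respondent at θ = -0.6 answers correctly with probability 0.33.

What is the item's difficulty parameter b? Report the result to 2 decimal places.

-0.21

P(θ) = 1 / (1 + exp(−a(θ − b)))
logit(0.33) = ln(0.33/0.67) = -0.7082
b = θ − logit/(a) = -0.6 − (-0.7082)/1.8000 = -0.2066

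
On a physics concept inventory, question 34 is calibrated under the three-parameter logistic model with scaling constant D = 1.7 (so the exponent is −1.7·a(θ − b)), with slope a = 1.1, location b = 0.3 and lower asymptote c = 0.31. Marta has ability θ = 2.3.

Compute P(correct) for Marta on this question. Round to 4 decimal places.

0.9840

P(θ) = c + (1 − c) · 1 / (1 + exp(−D·a(θ − b)))
Exponent: 1.7 × 1.1 × (2.3 − 0.3) = 3.7400
1/(1 + e^{-3.7400}) = 0.9768
P = 0.31 + 0.69 × 0.9768 = 0.9840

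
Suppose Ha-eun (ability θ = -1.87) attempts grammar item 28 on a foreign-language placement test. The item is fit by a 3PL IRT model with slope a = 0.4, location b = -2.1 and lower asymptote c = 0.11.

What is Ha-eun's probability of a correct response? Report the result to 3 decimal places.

P(θ) = c + (1 − c) · 1 / (1 + exp(−a(θ − b)))
Exponent: 0.4 × (-1.87 − (-2.1)) = 0.0920
1/(1 + e^{-0.0920}) = 0.5230
P = 0.11 + 0.89 × 0.5230 = 0.5755

0.575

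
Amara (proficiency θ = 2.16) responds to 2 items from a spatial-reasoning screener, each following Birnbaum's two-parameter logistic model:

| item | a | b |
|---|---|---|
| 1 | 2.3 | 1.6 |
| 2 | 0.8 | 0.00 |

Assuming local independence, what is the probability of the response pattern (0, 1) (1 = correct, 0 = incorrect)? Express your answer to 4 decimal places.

P(θ) = 1 / (1 + exp(−a(θ − b)))
P_1 = 1/(1+e^{-1.2880}) = 0.7838
P_2 = 1/(1+e^{-1.7280}) = 0.8492
L = (1−P_1) × P_2 = 0.2162 × 0.8492 = 0.18358

0.1836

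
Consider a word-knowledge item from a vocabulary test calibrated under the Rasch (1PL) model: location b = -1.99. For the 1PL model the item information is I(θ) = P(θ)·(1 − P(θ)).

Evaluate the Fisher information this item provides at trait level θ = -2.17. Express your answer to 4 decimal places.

P = 1/(1+e^{0.1800}) = 0.4551
P(1−P) = 0.4551 × 0.5449 = 0.2480
I = P(1−P) = 0.24799

0.2480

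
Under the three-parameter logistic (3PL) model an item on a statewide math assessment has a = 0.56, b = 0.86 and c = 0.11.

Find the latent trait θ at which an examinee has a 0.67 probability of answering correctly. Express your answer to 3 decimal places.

P(θ) = c + (1 − c) · 1 / (1 + exp(−a(θ − b)))
Remove guessing floor: (0.67 − 0.11)/(1 − 0.11) = 0.6292
logit = ln(0.6292/0.3708) = 0.5288
θ = b + logit/(a) = 0.86 + 0.5288/0.5600 = 1.8044

1.804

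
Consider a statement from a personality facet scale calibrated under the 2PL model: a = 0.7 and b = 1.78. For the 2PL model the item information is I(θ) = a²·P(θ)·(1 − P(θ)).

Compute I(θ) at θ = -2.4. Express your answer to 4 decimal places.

P = 1/(1+e^{2.9260}) = 0.0509
P(1−P) = 0.0509 × 0.9491 = 0.0483
I = a² × P(1−P) = 0.7² × 0.0483 = 0.02366

0.0237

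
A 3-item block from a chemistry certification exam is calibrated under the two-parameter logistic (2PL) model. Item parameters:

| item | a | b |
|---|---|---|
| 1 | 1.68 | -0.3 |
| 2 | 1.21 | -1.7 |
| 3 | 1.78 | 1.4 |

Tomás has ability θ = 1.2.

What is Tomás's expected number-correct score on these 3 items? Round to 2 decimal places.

2.31

P(θ) = 1 / (1 + exp(−a(θ − b)))
P_1 = 1/(1+e^{-2.5200}) = 0.9255
P_2 = 1/(1+e^{-3.5090}) = 0.9709
P_3 = 1/(1+e^{0.3560}) = 0.4119
E[score] = 0.9255 + 0.9709 + 0.4119 = 2.3084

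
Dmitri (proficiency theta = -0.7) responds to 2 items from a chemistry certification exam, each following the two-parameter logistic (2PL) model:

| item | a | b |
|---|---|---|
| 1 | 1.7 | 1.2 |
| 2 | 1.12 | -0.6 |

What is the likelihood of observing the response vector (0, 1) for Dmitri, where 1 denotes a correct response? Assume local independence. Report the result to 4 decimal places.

0.4541

P(theta) = 1 / (1 + exp(−a(theta − b)))
P_1 = 1/(1+e^{3.2300}) = 0.0381
P_2 = 1/(1+e^{0.1120}) = 0.4720
L = (1−P_1) × P_2 = 0.9619 × 0.4720 = 0.45407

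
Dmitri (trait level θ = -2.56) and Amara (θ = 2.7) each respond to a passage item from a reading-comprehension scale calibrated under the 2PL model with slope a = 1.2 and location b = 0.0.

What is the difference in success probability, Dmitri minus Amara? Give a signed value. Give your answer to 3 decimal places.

-0.918

P(θ) = 1 / (1 + exp(−a(θ − b)))
P(Dmitri) = 0.0443  [exponent -3.0720]
P(Amara) = 0.9623  [exponent 3.2400]
Difference = 0.0443 − 0.9623 = -0.9180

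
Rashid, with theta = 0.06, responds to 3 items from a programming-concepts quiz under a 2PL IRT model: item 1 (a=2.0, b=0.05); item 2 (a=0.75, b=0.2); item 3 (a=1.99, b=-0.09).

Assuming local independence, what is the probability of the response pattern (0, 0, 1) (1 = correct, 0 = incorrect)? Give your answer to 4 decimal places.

0.1495

P(theta) = 1 / (1 + exp(−a(theta − b)))
P_1 = 1/(1+e^{-0.0200}) = 0.5050
P_2 = 1/(1+e^{0.1050}) = 0.4738
P_3 = 1/(1+e^{-0.2985}) = 0.5741
L = (1−P_1) × (1−P_2) × P_3 = 0.4950 × 0.5262 × 0.5741 = 0.14954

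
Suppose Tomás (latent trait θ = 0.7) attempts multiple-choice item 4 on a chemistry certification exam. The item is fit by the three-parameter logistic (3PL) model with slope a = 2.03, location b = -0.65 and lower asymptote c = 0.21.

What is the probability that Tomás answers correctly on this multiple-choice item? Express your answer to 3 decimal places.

P(θ) = c + (1 − c) · 1 / (1 + exp(−a(θ − b)))
Exponent: 2.03 × (0.7 − (-0.65)) = 2.7405
1/(1 + e^{-2.7405}) = 0.9394
P = 0.21 + 0.79 × 0.9394 = 0.9521

0.952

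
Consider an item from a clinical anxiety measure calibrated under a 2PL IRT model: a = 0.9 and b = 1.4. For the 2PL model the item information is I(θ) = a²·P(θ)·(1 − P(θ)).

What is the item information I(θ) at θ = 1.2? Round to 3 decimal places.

P = 1/(1+e^{0.1800}) = 0.4551
P(1−P) = 0.4551 × 0.5449 = 0.2480
I = a² × P(1−P) = 0.9² × 0.2480 = 0.20087

0.201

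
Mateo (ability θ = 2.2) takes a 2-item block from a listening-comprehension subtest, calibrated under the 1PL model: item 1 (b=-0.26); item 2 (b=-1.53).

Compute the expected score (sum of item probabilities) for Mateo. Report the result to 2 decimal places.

1.90

P(θ) = 1 / (1 + exp(−(θ − b)))
P_1 = 1/(1+e^{-2.4600}) = 0.9213
P_2 = 1/(1+e^{-3.7300}) = 0.9766
E[score] = 0.9213 + 0.9766 = 1.8979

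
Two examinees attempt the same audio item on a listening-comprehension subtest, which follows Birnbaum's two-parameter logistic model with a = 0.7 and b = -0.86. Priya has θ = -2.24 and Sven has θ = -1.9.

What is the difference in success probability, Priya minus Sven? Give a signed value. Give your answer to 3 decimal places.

P(θ) = 1 / (1 + exp(−a(θ − b)))
P(Priya) = 0.2757  [exponent -0.9660]
P(Sven) = 0.3256  [exponent -0.7280]
Difference = 0.2757 − 0.3256 = -0.0500

-0.050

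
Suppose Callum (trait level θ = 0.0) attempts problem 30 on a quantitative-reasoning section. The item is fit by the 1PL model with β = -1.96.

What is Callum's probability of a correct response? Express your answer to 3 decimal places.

0.877

P(θ) = 1 / (1 + exp(−(θ − β)))
Exponent: (0.0 − (-1.96)) = 1.9600
1/(1 + e^{-1.9600}) = 0.8765
P = 0.8765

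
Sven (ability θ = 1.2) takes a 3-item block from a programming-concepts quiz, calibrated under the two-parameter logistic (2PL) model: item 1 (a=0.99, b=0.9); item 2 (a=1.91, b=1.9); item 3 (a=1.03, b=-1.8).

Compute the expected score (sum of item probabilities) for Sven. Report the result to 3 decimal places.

P(θ) = 1 / (1 + exp(−a(θ − b)))
P_1 = 1/(1+e^{-0.2970}) = 0.5737
P_2 = 1/(1+e^{1.3370}) = 0.2080
P_3 = 1/(1+e^{-3.0900}) = 0.9565
E[score] = 0.5737 + 0.2080 + 0.9565 = 1.7382

1.738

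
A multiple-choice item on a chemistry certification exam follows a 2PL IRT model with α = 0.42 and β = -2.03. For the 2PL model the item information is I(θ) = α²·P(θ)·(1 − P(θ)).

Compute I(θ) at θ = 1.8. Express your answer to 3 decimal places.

P = 1/(1+e^{-1.6086}) = 0.8332
P(1−P) = 0.8332 × 0.1668 = 0.1390
I = α² × P(1−P) = 0.42² × 0.1390 = 0.02451

0.025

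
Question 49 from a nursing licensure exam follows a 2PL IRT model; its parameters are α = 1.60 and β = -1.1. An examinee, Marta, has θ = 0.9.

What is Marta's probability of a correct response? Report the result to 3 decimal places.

P(θ) = 1 / (1 + exp(−α(θ − β)))
Exponent: 1.60 × (0.9 − (-1.1)) = 3.2000
1/(1 + e^{-3.2000}) = 0.9608

0.961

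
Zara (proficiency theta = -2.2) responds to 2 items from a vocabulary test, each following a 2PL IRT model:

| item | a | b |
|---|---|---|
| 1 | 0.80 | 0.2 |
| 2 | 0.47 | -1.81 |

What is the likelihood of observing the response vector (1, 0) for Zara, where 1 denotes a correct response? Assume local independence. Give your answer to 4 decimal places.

P(theta) = 1 / (1 + exp(−a(theta − b)))
P_1 = 1/(1+e^{1.9200}) = 0.1279
P_2 = 1/(1+e^{0.1833}) = 0.4543
L = P_1 × (1−P_2) = 0.1279 × 0.5457 = 0.06977

0.0698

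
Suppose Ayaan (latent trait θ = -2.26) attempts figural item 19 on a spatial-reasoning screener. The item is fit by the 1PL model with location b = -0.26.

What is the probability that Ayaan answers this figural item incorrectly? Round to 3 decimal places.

0.881

P(θ) = 1 / (1 + exp(−(θ − b)))
Exponent: (-2.26 − (-0.26)) = -2.0000
1/(1 + e^{2.0000}) = 0.1192
P = 0.1192
P(incorrect) = 1 − 0.1192 = 0.8808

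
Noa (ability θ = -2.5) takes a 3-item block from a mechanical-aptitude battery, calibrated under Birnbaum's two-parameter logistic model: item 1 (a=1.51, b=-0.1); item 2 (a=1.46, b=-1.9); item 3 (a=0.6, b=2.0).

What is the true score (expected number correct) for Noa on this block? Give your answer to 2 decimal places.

0.38

P(θ) = 1 / (1 + exp(−a(θ − b)))
P_1 = 1/(1+e^{3.6240}) = 0.0260
P_2 = 1/(1+e^{0.8760}) = 0.2940
P_3 = 1/(1+e^{2.7000}) = 0.0630
E[score] = 0.0260 + 0.2940 + 0.0630 = 0.3830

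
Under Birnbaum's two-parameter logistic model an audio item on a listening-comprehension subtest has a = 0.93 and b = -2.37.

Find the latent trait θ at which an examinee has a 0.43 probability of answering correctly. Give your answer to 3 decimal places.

-2.673

P(θ) = 1 / (1 + exp(−a(θ − b)))
logit = ln(0.4300/0.5700) = -0.2819
θ = b + logit/(a) = -2.37 + (-0.2819)/0.9300 = -2.6731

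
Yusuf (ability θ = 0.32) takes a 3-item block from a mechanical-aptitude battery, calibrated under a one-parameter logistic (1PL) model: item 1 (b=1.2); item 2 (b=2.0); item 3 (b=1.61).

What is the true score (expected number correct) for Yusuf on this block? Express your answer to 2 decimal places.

P(θ) = 1 / (1 + exp(−(θ − b)))
P_1 = 1/(1+e^{0.8800}) = 0.2932
P_2 = 1/(1+e^{1.6800}) = 0.1571
P_3 = 1/(1+e^{1.2900}) = 0.2159
E[score] = 0.2932 + 0.1571 + 0.2159 = 0.6661

0.67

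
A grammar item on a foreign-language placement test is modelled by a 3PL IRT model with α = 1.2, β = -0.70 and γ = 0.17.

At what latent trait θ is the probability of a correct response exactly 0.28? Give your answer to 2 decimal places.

-2.27

P(θ) = γ + (1 − γ) · 1 / (1 + exp(−α(θ − β)))
Remove guessing floor: (0.28 − 0.17)/(1 − 0.17) = 0.1325
logit = ln(0.1325/0.8675) = -1.8788
θ = β + logit/(α) = -0.70 + (-1.8788)/1.2000 = -2.2656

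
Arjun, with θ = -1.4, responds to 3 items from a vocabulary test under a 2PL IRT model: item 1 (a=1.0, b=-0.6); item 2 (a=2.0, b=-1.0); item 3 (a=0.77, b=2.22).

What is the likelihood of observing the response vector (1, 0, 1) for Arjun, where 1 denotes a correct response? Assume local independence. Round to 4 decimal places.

0.0124

P(θ) = 1 / (1 + exp(−a(θ − b)))
P_1 = 1/(1+e^{0.8000}) = 0.3100
P_2 = 1/(1+e^{0.8000}) = 0.3100
P_3 = 1/(1+e^{2.7874}) = 0.0580
L = P_1 × (1−P_2) × P_3 = 0.3100 × 0.6900 × 0.0580 = 0.01241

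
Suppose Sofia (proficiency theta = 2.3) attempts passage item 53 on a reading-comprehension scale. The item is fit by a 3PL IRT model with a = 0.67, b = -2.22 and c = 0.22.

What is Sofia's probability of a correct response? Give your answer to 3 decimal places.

0.964

P(theta) = c + (1 − c) · 1 / (1 + exp(−a(theta − b)))
Exponent: 0.67 × (2.3 − (-2.22)) = 3.0284
1/(1 + e^{-3.0284}) = 0.9538
P = 0.22 + 0.78 × 0.9538 = 0.9640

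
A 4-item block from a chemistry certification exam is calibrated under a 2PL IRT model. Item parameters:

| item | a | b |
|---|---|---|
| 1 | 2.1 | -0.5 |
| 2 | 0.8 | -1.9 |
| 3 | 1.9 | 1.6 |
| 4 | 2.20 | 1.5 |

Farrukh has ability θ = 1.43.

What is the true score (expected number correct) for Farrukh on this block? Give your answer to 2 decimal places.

2.80

P(θ) = 1 / (1 + exp(−a(θ − b)))
P_1 = 1/(1+e^{-4.0530}) = 0.9829
P_2 = 1/(1+e^{-2.6640}) = 0.9349
P_3 = 1/(1+e^{0.3230}) = 0.4199
P_4 = 1/(1+e^{0.1540}) = 0.4616
E[score] = 0.9829 + 0.9349 + 0.4199 + 0.4616 = 2.7993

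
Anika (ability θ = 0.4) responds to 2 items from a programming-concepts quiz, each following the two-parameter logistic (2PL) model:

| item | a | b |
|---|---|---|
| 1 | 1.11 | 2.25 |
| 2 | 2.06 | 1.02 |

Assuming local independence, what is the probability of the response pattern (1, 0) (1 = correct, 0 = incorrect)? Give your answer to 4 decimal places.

P(θ) = 1 / (1 + exp(−a(θ − b)))
P_1 = 1/(1+e^{2.0535}) = 0.1137
P_2 = 1/(1+e^{1.2772}) = 0.2180
L = P_1 × (1−P_2) = 0.1137 × 0.7820 = 0.08891

0.0889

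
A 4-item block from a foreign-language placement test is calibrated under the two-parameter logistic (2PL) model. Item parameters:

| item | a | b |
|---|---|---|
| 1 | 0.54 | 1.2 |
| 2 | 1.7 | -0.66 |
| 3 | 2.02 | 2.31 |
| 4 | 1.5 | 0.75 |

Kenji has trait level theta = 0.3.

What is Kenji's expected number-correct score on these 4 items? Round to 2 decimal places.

1.57

P(theta) = 1 / (1 + exp(−a(theta − b)))
P_1 = 1/(1+e^{0.4860}) = 0.3808
P_2 = 1/(1+e^{-1.6320}) = 0.8364
P_3 = 1/(1+e^{4.0602}) = 0.0170
P_4 = 1/(1+e^{0.6750}) = 0.3374
E[score] = 0.3808 + 0.8364 + 0.0170 + 0.3374 = 1.5716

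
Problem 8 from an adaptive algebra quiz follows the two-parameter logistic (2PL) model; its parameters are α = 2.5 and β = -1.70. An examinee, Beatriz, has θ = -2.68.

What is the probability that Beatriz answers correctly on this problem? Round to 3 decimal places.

P(θ) = 1 / (1 + exp(−α(θ − β)))
Exponent: 2.5 × (-2.68 − (-1.70)) = -2.4500
1/(1 + e^{2.4500}) = 0.0794

0.079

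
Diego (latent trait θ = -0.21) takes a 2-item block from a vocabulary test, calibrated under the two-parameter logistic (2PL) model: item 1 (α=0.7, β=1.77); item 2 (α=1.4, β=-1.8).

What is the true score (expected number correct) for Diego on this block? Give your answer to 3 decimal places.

P(θ) = 1 / (1 + exp(−α(θ − β)))
P_1 = 1/(1+e^{1.3860}) = 0.2000
P_2 = 1/(1+e^{-2.2260}) = 0.9026
E[score] = 0.2000 + 0.9026 = 1.1026

1.103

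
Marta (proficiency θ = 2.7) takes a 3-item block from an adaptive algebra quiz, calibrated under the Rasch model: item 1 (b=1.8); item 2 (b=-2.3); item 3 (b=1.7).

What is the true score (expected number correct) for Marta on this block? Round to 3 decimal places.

P(θ) = 1 / (1 + exp(−(θ − b)))
P_1 = 1/(1+e^{-0.9000}) = 0.7109
P_2 = 1/(1+e^{-5.0000}) = 0.9933
P_3 = 1/(1+e^{-1.0000}) = 0.7311
E[score] = 0.7109 + 0.9933 + 0.7311 = 2.4353

2.435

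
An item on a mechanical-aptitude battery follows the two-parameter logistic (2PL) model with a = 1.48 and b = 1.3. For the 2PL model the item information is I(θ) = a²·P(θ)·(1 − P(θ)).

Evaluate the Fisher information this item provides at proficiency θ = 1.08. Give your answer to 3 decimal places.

P = 1/(1+e^{0.3256}) = 0.4193
P(1−P) = 0.4193 × 0.5807 = 0.2435
I = a² × P(1−P) = 1.48² × 0.2435 = 0.53334

0.533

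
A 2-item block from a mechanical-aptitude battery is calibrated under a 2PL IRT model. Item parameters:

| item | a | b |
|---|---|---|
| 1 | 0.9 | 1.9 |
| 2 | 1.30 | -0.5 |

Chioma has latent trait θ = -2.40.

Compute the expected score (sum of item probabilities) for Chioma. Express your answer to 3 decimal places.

0.098

P(θ) = 1 / (1 + exp(−a(θ − b)))
P_1 = 1/(1+e^{3.8700}) = 0.0204
P_2 = 1/(1+e^{2.4700}) = 0.0780
E[score] = 0.0204 + 0.0780 = 0.0984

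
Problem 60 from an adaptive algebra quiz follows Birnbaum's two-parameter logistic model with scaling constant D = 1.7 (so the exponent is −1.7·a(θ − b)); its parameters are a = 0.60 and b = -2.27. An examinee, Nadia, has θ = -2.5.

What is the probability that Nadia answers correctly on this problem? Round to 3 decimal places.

0.442

P(θ) = 1 / (1 + exp(−D·a(θ − b)))
Exponent: 1.7 × 0.60 × (-2.5 − (-2.27)) = -0.2346
1/(1 + e^{0.2346}) = 0.4416
P = 0.4416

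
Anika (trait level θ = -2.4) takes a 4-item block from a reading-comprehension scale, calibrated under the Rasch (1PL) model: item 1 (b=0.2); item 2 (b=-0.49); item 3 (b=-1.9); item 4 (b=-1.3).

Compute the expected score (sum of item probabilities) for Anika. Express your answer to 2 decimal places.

P(θ) = 1 / (1 + exp(−(θ − b)))
P_1 = 1/(1+e^{2.6000}) = 0.0691
P_2 = 1/(1+e^{1.9100}) = 0.1290
P_3 = 1/(1+e^{0.5000}) = 0.3775
P_4 = 1/(1+e^{1.1000}) = 0.2497
E[score] = 0.0691 + 0.1290 + 0.3775 + 0.2497 = 0.8254

0.83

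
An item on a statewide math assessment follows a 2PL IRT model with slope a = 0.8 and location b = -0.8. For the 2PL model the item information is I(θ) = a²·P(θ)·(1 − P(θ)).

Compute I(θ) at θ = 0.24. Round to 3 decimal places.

0.135

P = 1/(1+e^{-0.8320}) = 0.6968
P(1−P) = 0.6968 × 0.3032 = 0.2113
I = a² × P(1−P) = 0.8² × 0.2113 = 0.13522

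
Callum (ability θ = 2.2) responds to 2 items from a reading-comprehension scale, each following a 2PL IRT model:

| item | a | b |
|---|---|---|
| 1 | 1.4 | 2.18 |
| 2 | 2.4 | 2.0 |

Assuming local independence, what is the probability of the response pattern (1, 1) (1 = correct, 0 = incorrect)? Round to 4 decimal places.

P(θ) = 1 / (1 + exp(−a(θ − b)))
P_1 = 1/(1+e^{-0.0280}) = 0.5070
P_2 = 1/(1+e^{-0.4800}) = 0.6177
L = P_1 × P_2 = 0.5070 × 0.6177 = 0.31320

0.3132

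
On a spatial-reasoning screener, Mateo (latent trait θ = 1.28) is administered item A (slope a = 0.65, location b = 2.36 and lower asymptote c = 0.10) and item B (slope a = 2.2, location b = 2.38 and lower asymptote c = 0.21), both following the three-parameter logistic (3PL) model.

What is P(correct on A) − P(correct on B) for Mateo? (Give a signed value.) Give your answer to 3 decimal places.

0.124

P(θ) = c + (1 − c) · 1 / (1 + exp(−a(θ − b)))
P_A = 0.3982
P_B = 0.2745
P_A − P_B = 0.1237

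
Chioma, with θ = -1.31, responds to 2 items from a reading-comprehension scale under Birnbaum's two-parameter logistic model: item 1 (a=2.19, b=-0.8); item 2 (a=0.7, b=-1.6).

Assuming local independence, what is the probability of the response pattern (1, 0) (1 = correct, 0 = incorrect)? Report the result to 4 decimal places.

0.1108

P(θ) = 1 / (1 + exp(−a(θ − b)))
P_1 = 1/(1+e^{1.1169}) = 0.2466
P_2 = 1/(1+e^{-0.2030}) = 0.5506
L = P_1 × (1−P_2) = 0.2466 × 0.4494 = 0.11082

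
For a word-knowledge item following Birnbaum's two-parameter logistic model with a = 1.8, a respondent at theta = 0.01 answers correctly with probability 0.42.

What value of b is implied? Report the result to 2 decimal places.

0.19

P(theta) = 1 / (1 + exp(−a(theta − b)))
logit(0.42) = ln(0.42/0.58) = -0.3228
b = theta − logit/(a) = 0.01 − (-0.3228)/1.8000 = 0.1893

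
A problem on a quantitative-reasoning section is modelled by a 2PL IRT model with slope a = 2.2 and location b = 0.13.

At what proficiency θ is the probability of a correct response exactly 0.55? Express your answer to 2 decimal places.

0.22

P(θ) = 1 / (1 + exp(−a(θ − b)))
logit = ln(0.5500/0.4500) = 0.2007
θ = b + logit/(a) = 0.13 + 0.2007/2.2000 = 0.2212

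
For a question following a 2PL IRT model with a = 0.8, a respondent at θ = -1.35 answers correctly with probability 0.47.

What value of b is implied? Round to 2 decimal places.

P(θ) = 1 / (1 + exp(−a(θ − b)))
logit(0.47) = ln(0.47/0.53) = -0.1201
b = θ − logit/(a) = -1.35 − (-0.1201)/0.8000 = -1.1998

-1.20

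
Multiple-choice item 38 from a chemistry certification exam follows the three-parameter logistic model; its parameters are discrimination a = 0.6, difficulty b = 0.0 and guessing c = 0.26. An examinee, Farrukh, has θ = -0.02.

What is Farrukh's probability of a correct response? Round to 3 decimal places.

0.628

P(θ) = c + (1 − c) · 1 / (1 + exp(−a(θ − b)))
Exponent: 0.6 × (-0.02 − 0.0) = -0.0120
1/(1 + e^{0.0120}) = 0.4970
P = 0.26 + 0.74 × 0.4970 = 0.6278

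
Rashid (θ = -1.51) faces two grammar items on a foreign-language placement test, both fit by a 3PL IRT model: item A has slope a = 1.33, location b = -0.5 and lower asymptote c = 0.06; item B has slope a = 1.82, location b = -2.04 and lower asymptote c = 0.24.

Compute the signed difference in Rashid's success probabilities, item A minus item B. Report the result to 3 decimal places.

-0.536

P(θ) = c + (1 − c) · 1 / (1 + exp(−a(θ − b)))
P_A = 0.2545
P_B = 0.7903
P_A − P_B = -0.5357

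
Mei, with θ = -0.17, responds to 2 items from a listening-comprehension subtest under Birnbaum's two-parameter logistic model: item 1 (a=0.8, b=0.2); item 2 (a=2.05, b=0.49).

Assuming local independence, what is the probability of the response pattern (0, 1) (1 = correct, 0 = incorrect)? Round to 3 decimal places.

P(θ) = 1 / (1 + exp(−a(θ − b)))
P_1 = 1/(1+e^{0.2960}) = 0.4265
P_2 = 1/(1+e^{1.3530}) = 0.2054
L = (1−P_1) × P_2 = 0.5735 × 0.2054 = 0.11778

0.118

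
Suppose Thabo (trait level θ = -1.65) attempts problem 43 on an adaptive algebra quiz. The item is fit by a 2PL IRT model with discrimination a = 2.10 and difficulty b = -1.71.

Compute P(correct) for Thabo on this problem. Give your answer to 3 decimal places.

0.531

P(θ) = 1 / (1 + exp(−a(θ − b)))
Exponent: 2.10 × (-1.65 − (-1.71)) = 0.1260
1/(1 + e^{-0.1260}) = 0.5315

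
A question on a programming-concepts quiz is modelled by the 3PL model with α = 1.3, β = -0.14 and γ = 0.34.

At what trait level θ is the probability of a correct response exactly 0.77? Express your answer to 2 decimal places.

0.34

P(θ) = γ + (1 − γ) · 1 / (1 + exp(−α(θ − β)))
Remove guessing floor: (0.77 − 0.34)/(1 − 0.34) = 0.6515
logit = ln(0.6515/0.3485) = 0.6257
θ = β + logit/(α) = -0.14 + 0.6257/1.3000 = 0.3413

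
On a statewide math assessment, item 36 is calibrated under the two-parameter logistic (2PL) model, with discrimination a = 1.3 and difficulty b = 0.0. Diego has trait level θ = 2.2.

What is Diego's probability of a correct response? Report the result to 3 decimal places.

0.946

P(θ) = 1 / (1 + exp(−a(θ − b)))
Exponent: 1.3 × (2.2 − 0.0) = 2.8600
1/(1 + e^{-2.8600}) = 0.9458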